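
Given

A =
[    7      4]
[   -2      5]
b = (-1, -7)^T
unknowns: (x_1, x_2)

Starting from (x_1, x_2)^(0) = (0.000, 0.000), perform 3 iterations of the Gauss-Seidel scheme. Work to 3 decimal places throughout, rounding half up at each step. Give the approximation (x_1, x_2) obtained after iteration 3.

(0.499, -1.200)

Iteration 1:
  x_1 = (-1 - (4)·0.000) / (7) = -0.143
  x_2 = (-7 - (-2)·-0.143) / (5) = -1.457
Iteration 2:
  x_1 = (-1 - (4)·-1.457) / (7) = 0.690
  x_2 = (-7 - (-2)·0.690) / (5) = -1.124
Iteration 3:
  x_1 = (-1 - (4)·-1.124) / (7) = 0.499
  x_2 = (-7 - (-2)·0.499) / (5) = -1.200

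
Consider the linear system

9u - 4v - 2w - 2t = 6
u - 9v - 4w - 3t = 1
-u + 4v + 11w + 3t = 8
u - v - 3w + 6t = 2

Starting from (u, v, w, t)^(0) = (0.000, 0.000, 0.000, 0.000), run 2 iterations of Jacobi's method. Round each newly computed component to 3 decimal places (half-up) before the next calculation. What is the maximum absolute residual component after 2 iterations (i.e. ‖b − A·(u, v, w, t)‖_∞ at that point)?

0.953

Iteration 1:
  u = (6 - (-4)·0.000 - (-2)·0.000 - (-2)·0.000) / (9) = 0.667
  v = (1 - (1)·0.000 - (-4)·0.000 - (-3)·0.000) / (-9) = -0.111
  w = (8 - (-1)·0.000 - (4)·0.000 - (3)·0.000) / (11) = 0.727
  t = (2 - (1)·0.000 - (-1)·0.000 - (-3)·0.000) / (6) = 0.333
Iteration 2:
  u = (6 - (-4)·-0.111 - (-2)·0.727 - (-2)·0.333) / (9) = 0.853
  v = (1 - (1)·0.667 - (-4)·0.727 - (-3)·0.333) / (-9) = -0.471
  w = (8 - (-1)·0.667 - (4)·-0.111 - (3)·0.333) / (11) = 0.737
  t = (2 - (1)·0.667 - (-1)·-0.111 - (-3)·0.727) / (6) = 0.567
Residual b − A·x = (-0.953, 0.557, 0.929, -0.515); ∞-norm = 0.953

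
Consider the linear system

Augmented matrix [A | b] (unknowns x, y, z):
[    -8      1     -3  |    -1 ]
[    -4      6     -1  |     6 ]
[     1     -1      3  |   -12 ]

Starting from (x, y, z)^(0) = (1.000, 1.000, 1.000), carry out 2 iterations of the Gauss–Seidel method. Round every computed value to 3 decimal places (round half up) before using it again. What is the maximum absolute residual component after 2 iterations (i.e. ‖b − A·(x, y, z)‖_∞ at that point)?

1.736

Iteration 1:
  x = (-1 - (1)·1.000 - (-3)·1.000) / (-8) = -0.125
  y = (6 - (-4)·-0.125 - (-1)·1.000) / (6) = 1.083
  z = (-12 - (1)·-0.125 - (-1)·1.083) / (3) = -3.597
Iteration 2:
  x = (-1 - (1)·1.083 - (-3)·-3.597) / (-8) = 1.609
  y = (6 - (-4)·1.609 - (-1)·-3.597) / (6) = 1.473
  z = (-12 - (1)·1.609 - (-1)·1.473) / (3) = -4.045
Residual b − A·x = (-1.736, -0.447, -0.001); ∞-norm = 1.736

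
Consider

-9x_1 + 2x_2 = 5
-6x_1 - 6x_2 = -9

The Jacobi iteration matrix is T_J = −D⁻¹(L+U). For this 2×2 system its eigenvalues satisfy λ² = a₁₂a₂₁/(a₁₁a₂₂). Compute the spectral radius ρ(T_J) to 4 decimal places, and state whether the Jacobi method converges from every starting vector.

0.4714

a₁₂a₂₁/(a₁₁a₂₂) = (2)·(-6) / ((-9)·(-6)) = -0.222222
ρ = √|-0.222222| = √0.222222 = 0.4714
ρ < 1, so Jacobi converges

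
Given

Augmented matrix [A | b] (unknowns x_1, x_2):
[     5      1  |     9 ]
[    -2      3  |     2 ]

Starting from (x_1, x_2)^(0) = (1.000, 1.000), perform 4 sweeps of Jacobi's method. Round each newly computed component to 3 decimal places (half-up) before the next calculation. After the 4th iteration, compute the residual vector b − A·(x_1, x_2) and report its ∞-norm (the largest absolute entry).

Iteration 1:
  x_1 = (9 - (1)·1.000) / (5) = 1.600
  x_2 = (2 - (-2)·1.000) / (3) = 1.333
Iteration 2:
  x_1 = (9 - (1)·1.333) / (5) = 1.533
  x_2 = (2 - (-2)·1.600) / (3) = 1.733
Iteration 3:
  x_1 = (9 - (1)·1.733) / (5) = 1.453
  x_2 = (2 - (-2)·1.533) / (3) = 1.689
Iteration 4:
  x_1 = (9 - (1)·1.689) / (5) = 1.462
  x_2 = (2 - (-2)·1.453) / (3) = 1.635
Residual b − A·x = (0.055, 0.019); ∞-norm = 0.055

0.055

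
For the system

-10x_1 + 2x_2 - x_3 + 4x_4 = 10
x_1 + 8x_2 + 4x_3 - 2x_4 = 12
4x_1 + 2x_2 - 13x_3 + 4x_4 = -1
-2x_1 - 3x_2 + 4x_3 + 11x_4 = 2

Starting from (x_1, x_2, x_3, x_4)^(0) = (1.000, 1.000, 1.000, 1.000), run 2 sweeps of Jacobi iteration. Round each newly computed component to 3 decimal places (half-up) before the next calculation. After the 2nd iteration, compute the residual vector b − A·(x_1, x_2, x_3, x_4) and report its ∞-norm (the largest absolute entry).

Iteration 1:
  x_1 = (10 - (2)·1.000 - (-1)·1.000 - (4)·1.000) / (-10) = -0.500
  x_2 = (12 - (1)·1.000 - (4)·1.000 - (-2)·1.000) / (8) = 1.125
  x_3 = (-1 - (4)·1.000 - (2)·1.000 - (4)·1.000) / (-13) = 0.846
  x_4 = (2 - (-2)·1.000 - (-3)·1.000 - (4)·1.000) / (11) = 0.273
Iteration 2:
  x_1 = (10 - (2)·1.125 - (-1)·0.846 - (4)·0.273) / (-10) = -0.750
  x_2 = (12 - (1)·-0.500 - (4)·0.846 - (-2)·0.273) / (8) = 1.208
  x_3 = (-1 - (4)·-0.500 - (2)·1.125 - (4)·0.273) / (-13) = 0.180
  x_4 = (2 - (-2)·-0.500 - (-3)·1.125 - (4)·0.846) / (11) = 0.090
Residual b − A·x = (-0.096, 2.546, 1.564, 2.414); ∞-norm = 2.546

2.546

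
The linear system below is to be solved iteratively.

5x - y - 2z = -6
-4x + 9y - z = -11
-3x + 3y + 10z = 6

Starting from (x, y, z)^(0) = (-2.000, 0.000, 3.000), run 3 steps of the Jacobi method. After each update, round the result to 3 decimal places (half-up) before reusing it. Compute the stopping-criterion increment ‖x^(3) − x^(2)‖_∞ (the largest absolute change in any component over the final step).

Iteration 1:
  x = (-6 - (-1)·0.000 - (-2)·3.000) / (5) = 0.000
  y = (-11 - (-4)·-2.000 - (-1)·3.000) / (9) = -1.778
  z = (6 - (-3)·-2.000 - (3)·0.000) / (10) = 0.000
Iteration 2:
  x = (-6 - (-1)·-1.778 - (-2)·0.000) / (5) = -1.556
  y = (-11 - (-4)·0.000 - (-1)·0.000) / (9) = -1.222
  z = (6 - (-3)·0.000 - (3)·-1.778) / (10) = 1.133
Iteration 3:
  x = (-6 - (-1)·-1.222 - (-2)·1.133) / (5) = -0.991
  y = (-11 - (-4)·-1.556 - (-1)·1.133) / (9) = -1.788
  z = (6 - (-3)·-1.556 - (3)·-1.222) / (10) = 0.500
Change: (0.565, -0.566, -0.633) → max |·| = 0.633

0.633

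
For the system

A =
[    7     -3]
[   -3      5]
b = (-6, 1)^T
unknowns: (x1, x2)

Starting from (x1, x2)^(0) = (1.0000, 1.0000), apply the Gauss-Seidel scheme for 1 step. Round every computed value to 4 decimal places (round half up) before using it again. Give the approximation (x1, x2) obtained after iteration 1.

(-0.4286, -0.0572)

Iteration 1:
  x1 = (-6 - (-3)·1.0000) / (7) = -0.4286
  x2 = (1 - (-3)·-0.4286) / (5) = -0.0572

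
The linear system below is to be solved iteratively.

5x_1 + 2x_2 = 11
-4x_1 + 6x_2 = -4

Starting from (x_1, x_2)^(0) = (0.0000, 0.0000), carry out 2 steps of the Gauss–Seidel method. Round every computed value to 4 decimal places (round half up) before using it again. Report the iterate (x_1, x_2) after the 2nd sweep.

(1.8800, 0.5867)

Iteration 1:
  x_1 = (11 - (2)·0.0000) / (5) = 2.2000
  x_2 = (-4 - (-4)·2.2000) / (6) = 0.8000
Iteration 2:
  x_1 = (11 - (2)·0.8000) / (5) = 1.8800
  x_2 = (-4 - (-4)·1.8800) / (6) = 0.5867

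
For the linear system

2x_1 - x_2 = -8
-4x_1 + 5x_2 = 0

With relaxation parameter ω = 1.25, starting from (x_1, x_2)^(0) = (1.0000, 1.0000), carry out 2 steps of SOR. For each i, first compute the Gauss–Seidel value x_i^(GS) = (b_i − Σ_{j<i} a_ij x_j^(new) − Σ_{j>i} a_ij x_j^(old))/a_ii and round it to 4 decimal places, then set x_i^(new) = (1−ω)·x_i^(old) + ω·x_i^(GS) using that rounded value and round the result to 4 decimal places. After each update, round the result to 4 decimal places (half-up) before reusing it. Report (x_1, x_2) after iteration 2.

Iteration 1:
  x_1: GS value = (-8 - (-1)·1.0000) / (2) = -3.5000;  x_1 ← (1−ω)·1.0000 + ω·-3.5000 = -4.6250
  x_2: GS value = (0 - (-4)·-4.6250) / (5) = -3.7000;  x_2 ← (1−ω)·1.0000 + ω·-3.7000 = -4.8750
Iteration 2:
  x_1: GS value = (-8 - (-1)·-4.8750) / (2) = -6.4375;  x_1 ← (1−ω)·-4.6250 + ω·-6.4375 = -6.8906
  x_2: GS value = (0 - (-4)·-6.8906) / (5) = -5.5125;  x_2 ← (1−ω)·-4.8750 + ω·-5.5125 = -5.6719

(-6.8906, -5.6719)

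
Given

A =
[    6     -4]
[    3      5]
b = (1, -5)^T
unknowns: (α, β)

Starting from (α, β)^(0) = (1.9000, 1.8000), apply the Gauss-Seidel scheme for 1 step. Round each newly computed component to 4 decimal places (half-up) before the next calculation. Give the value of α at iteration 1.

Iteration 1:
  α = (1 - (-4)·1.8000) / (6) = 1.3667
  β = (-5 - (3)·1.3667) / (5) = -1.8200

1.3667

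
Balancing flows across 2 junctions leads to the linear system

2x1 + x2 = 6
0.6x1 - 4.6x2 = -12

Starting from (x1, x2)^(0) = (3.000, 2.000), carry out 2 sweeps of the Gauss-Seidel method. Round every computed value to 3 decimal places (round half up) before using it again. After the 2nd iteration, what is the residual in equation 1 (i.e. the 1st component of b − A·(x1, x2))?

Iteration 1:
  x1 = (6 - (1)·2.000) / (2) = 2.000
  x2 = (-12 - (0.6)·2.000) / (-4.6) = 2.870
Iteration 2:
  x1 = (6 - (1)·2.870) / (2) = 1.565
  x2 = (-12 - (0.6)·1.565) / (-4.6) = 2.813
Residual b − A·x = (0.057, 0.001)

0.057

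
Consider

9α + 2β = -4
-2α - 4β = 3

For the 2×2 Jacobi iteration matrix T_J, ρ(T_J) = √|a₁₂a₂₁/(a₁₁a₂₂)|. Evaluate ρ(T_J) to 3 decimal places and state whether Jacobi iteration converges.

a₁₂a₂₁/(a₁₁a₂₂) = (2)·(-2) / ((9)·(-4)) = 0.111111
ρ = √|0.111111| = √0.111111 = 0.333
ρ < 1, so Jacobi converges

0.333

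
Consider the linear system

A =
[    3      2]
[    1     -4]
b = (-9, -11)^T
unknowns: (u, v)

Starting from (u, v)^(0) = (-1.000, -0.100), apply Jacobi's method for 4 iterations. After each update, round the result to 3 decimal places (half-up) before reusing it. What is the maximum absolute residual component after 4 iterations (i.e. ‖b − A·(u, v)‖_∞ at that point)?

Iteration 1:
  u = (-9 - (2)·-0.100) / (3) = -2.933
  v = (-11 - (1)·-1.000) / (-4) = 2.500
Iteration 2:
  u = (-9 - (2)·2.500) / (3) = -4.667
  v = (-11 - (1)·-2.933) / (-4) = 2.017
Iteration 3:
  u = (-9 - (2)·2.017) / (3) = -4.345
  v = (-11 - (1)·-4.667) / (-4) = 1.583
Iteration 4:
  u = (-9 - (2)·1.583) / (3) = -4.055
  v = (-11 - (1)·-4.345) / (-4) = 1.664
Residual b − A·x = (-0.163, -0.289); ∞-norm = 0.289

0.289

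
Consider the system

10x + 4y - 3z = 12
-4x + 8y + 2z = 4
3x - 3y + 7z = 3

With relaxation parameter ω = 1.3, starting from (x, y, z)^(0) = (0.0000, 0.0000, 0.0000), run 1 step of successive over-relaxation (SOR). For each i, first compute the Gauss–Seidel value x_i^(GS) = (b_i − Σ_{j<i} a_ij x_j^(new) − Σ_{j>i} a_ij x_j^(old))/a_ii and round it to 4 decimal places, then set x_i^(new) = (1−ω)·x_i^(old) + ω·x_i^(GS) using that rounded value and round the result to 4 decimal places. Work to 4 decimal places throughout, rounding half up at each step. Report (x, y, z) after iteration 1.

Iteration 1:
  x: GS value = (12 - (4)·0.0000 - (-3)·0.0000) / (10) = 1.2000;  x ← (1−ω)·0.0000 + ω·1.2000 = 1.5600
  y: GS value = (4 - (-4)·1.5600 - (2)·0.0000) / (8) = 1.2800;  y ← (1−ω)·0.0000 + ω·1.2800 = 1.6640
  z: GS value = (3 - (3)·1.5600 - (-3)·1.6640) / (7) = 0.4731;  z ← (1−ω)·0.0000 + ω·0.4731 = 0.6150

(1.5600, 1.6640, 0.6150)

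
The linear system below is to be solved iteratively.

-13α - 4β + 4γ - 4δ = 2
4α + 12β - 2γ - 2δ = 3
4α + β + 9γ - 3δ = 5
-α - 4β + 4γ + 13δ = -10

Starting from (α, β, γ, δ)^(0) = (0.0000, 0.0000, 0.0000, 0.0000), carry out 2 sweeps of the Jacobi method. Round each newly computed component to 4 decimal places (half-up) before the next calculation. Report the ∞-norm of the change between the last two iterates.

Iteration 1:
  α = (2 - (-4)·0.0000 - (4)·0.0000 - (-4)·0.0000) / (-13) = -0.1538
  β = (3 - (4)·0.0000 - (-2)·0.0000 - (-2)·0.0000) / (12) = 0.2500
  γ = (5 - (4)·0.0000 - (1)·0.0000 - (-3)·0.0000) / (9) = 0.5556
  δ = (-10 - (-1)·0.0000 - (-4)·0.0000 - (4)·0.0000) / (13) = -0.7692
Iteration 2:
  α = (2 - (-4)·0.2500 - (4)·0.5556 - (-4)·-0.7692) / (-13) = 0.1769
  β = (3 - (4)·-0.1538 - (-2)·0.5556 - (-2)·-0.7692) / (12) = 0.2657
  γ = (5 - (4)·-0.1538 - (1)·0.2500 - (-3)·-0.7692) / (9) = 0.3397
  δ = (-10 - (-1)·-0.1538 - (-4)·0.2500 - (4)·0.5556) / (13) = -0.8751
Change: (0.3307, 0.0157, -0.2159, -0.1059) → max |·| = 0.3307

0.3307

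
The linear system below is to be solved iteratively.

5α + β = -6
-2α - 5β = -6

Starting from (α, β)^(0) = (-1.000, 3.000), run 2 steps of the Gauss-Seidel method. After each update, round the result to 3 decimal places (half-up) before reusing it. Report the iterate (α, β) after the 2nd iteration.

(-1.584, 1.834)

Iteration 1:
  α = (-6 - (1)·3.000) / (5) = -1.800
  β = (-6 - (-2)·-1.800) / (-5) = 1.920
Iteration 2:
  α = (-6 - (1)·1.920) / (5) = -1.584
  β = (-6 - (-2)·-1.584) / (-5) = 1.834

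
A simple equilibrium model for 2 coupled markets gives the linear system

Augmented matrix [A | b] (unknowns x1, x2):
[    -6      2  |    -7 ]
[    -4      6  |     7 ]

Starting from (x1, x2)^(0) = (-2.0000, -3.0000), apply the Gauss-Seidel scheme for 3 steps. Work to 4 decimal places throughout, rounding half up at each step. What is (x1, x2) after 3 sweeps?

Iteration 1:
  x1 = (-7 - (2)·-3.0000) / (-6) = 0.1667
  x2 = (7 - (-4)·0.1667) / (6) = 1.2778
Iteration 2:
  x1 = (-7 - (2)·1.2778) / (-6) = 1.5926
  x2 = (7 - (-4)·1.5926) / (6) = 2.2284
Iteration 3:
  x1 = (-7 - (2)·2.2284) / (-6) = 1.9095
  x2 = (7 - (-4)·1.9095) / (6) = 2.4397

(1.9095, 2.4397)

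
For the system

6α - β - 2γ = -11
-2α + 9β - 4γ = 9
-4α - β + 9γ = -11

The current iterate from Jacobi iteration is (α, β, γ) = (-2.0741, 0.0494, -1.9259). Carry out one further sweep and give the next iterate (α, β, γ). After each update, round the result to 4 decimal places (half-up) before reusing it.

One sweep:
  α = (-11 - (-1)·0.0494 - (-2)·-1.9259) / (6) = -2.4671
  β = (9 - (-2)·-2.0741 - (-4)·-1.9259) / (9) = -0.3169
  γ = (-11 - (-4)·-2.0741 - (-1)·0.0494) / (9) = -2.1386

(-2.4671, -0.3169, -2.1386)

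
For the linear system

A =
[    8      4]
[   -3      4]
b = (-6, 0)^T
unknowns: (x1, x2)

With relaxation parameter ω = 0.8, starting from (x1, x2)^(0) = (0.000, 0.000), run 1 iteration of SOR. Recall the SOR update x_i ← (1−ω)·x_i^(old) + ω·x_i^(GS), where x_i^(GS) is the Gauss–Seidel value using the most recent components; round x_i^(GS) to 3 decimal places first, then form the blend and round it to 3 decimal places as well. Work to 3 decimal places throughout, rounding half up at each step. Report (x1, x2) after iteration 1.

Iteration 1:
  x1: GS value = (-6 - (4)·0.000) / (8) = -0.750;  x1 ← (1−ω)·0.000 + ω·-0.750 = -0.600
  x2: GS value = (0 - (-3)·-0.600) / (4) = -0.450;  x2 ← (1−ω)·0.000 + ω·-0.450 = -0.360

(-0.600, -0.360)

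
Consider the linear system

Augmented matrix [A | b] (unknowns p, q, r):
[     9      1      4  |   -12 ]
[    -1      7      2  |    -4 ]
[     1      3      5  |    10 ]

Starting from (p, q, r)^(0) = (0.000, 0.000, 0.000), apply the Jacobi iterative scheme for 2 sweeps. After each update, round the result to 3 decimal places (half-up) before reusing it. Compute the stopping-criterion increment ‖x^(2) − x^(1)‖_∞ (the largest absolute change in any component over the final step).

0.826

Iteration 1:
  p = (-12 - (1)·0.000 - (4)·0.000) / (9) = -1.333
  q = (-4 - (-1)·0.000 - (2)·0.000) / (7) = -0.571
  r = (10 - (1)·0.000 - (3)·0.000) / (5) = 2.000
Iteration 2:
  p = (-12 - (1)·-0.571 - (4)·2.000) / (9) = -2.159
  q = (-4 - (-1)·-1.333 - (2)·2.000) / (7) = -1.333
  r = (10 - (1)·-1.333 - (3)·-0.571) / (5) = 2.609
Change: (-0.826, -0.762, 0.609) → max |·| = 0.826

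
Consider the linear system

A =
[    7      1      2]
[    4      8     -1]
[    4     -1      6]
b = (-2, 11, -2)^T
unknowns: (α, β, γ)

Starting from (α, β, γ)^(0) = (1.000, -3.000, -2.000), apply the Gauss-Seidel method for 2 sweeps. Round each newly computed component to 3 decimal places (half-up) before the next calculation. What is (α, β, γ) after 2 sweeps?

(-0.201, 1.390, 0.032)

Iteration 1:
  α = (-2 - (1)·-3.000 - (2)·-2.000) / (7) = 0.714
  β = (11 - (4)·0.714 - (-1)·-2.000) / (8) = 0.768
  γ = (-2 - (4)·0.714 - (-1)·0.768) / (6) = -0.681
Iteration 2:
  α = (-2 - (1)·0.768 - (2)·-0.681) / (7) = -0.201
  β = (11 - (4)·-0.201 - (-1)·-0.681) / (8) = 1.390
  γ = (-2 - (4)·-0.201 - (-1)·1.390) / (6) = 0.032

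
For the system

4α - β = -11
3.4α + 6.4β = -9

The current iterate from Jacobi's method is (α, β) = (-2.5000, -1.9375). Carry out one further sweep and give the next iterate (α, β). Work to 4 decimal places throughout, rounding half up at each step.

(-3.2344, -0.0781)

One sweep:
  α = (-11 - (-1)·-1.9375) / (4) = -3.2344
  β = (-9 - (3.4)·-2.5000) / (6.4) = -0.0781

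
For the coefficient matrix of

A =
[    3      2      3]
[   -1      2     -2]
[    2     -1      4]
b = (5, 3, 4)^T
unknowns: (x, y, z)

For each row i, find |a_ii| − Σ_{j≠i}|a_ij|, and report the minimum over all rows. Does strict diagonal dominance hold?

row 1: |3| − (2+3) = -2
row 2: |2| − (1+2) = -1
row 3: |4| − (2+1) = 1
minimum over rows = -2 → not strictly diagonally dominant

-2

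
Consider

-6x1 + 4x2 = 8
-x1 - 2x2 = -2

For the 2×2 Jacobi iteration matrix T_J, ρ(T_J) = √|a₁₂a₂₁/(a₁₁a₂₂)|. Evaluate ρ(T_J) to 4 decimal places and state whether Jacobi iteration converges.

a₁₂a₂₁/(a₁₁a₂₂) = (4)·(-1) / ((-6)·(-2)) = -0.333333
ρ = √|-0.333333| = √0.333333 = 0.5774
ρ < 1, so Jacobi converges

0.5774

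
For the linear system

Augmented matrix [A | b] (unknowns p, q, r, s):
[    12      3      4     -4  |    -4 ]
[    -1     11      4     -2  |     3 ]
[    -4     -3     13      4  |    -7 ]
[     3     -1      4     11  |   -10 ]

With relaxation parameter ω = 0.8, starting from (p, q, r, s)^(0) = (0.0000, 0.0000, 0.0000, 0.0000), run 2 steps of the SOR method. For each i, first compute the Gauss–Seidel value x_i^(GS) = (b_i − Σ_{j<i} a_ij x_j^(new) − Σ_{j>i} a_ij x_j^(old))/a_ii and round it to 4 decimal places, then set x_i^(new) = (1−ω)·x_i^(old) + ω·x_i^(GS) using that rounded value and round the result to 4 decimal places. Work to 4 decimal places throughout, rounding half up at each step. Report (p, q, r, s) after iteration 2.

(-0.3760, 0.2886, -0.4338, -0.6023)

Iteration 1:
  p: GS value = (-4 - (3)·0.0000 - (4)·0.0000 - (-4)·0.0000) / (12) = -0.3333;  p ← (1−ω)·0.0000 + ω·-0.3333 = -0.2666
  q: GS value = (3 - (-1)·-0.2666 - (4)·0.0000 - (-2)·0.0000) / (11) = 0.2485;  q ← (1−ω)·0.0000 + ω·0.2485 = 0.1988
  r: GS value = (-7 - (-4)·-0.2666 - (-3)·0.1988 - (4)·0.0000) / (13) = -0.5746;  r ← (1−ω)·0.0000 + ω·-0.5746 = -0.4597
  s: GS value = (-10 - (3)·-0.2666 - (-1)·0.1988 - (4)·-0.4597) / (11) = -0.6511;  s ← (1−ω)·0.0000 + ω·-0.6511 = -0.5209
Iteration 2:
  p: GS value = (-4 - (3)·0.1988 - (4)·-0.4597 - (-4)·-0.5209) / (12) = -0.4034;  p ← (1−ω)·-0.2666 + ω·-0.4034 = -0.3760
  q: GS value = (3 - (-1)·-0.3760 - (4)·-0.4597 - (-2)·-0.5209) / (11) = 0.3110;  q ← (1−ω)·0.1988 + ω·0.3110 = 0.2886
  r: GS value = (-7 - (-4)·-0.3760 - (-3)·0.2886 - (4)·-0.5209) / (13) = -0.4273;  r ← (1−ω)·-0.4597 + ω·-0.4273 = -0.4338
  s: GS value = (-10 - (3)·-0.3760 - (-1)·0.2886 - (4)·-0.4338) / (11) = -0.6226;  s ← (1−ω)·-0.5209 + ω·-0.6226 = -0.6023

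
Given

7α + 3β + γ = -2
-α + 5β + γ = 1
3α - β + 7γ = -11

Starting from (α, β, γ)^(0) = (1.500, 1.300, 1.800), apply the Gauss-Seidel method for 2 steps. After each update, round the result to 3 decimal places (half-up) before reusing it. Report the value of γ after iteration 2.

-1.527

Iteration 1:
  α = (-2 - (3)·1.300 - (1)·1.800) / (7) = -1.100
  β = (1 - (-1)·-1.100 - (1)·1.800) / (5) = -0.380
  γ = (-11 - (3)·-1.100 - (-1)·-0.380) / (7) = -1.154
Iteration 2:
  α = (-2 - (3)·-0.380 - (1)·-1.154) / (7) = 0.042
  β = (1 - (-1)·0.042 - (1)·-1.154) / (5) = 0.439
  γ = (-11 - (3)·0.042 - (-1)·0.439) / (7) = -1.527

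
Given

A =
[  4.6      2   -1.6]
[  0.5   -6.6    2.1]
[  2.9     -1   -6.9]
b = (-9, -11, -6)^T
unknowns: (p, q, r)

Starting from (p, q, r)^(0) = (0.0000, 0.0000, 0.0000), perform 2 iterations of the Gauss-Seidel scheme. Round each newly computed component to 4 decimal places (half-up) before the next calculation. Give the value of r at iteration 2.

-0.4597

Iteration 1:
  p = (-9 - (2)·0.0000 - (-1.6)·0.0000) / (4.6) = -1.9565
  q = (-11 - (0.5)·-1.9565 - (2.1)·0.0000) / (-6.6) = 1.5184
  r = (-6 - (2.9)·-1.9565 - (-1)·1.5184) / (-6.9) = -0.1728
Iteration 2:
  p = (-9 - (2)·1.5184 - (-1.6)·-0.1728) / (4.6) = -2.6768
  q = (-11 - (0.5)·-2.6768 - (2.1)·-0.1728) / (-6.6) = 1.4089
  r = (-6 - (2.9)·-2.6768 - (-1)·1.4089) / (-6.9) = -0.4597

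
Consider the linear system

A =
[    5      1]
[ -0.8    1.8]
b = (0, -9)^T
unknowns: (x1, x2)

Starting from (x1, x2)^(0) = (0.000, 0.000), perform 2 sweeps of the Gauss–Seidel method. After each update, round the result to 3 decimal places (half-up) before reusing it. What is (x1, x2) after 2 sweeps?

Iteration 1:
  x1 = (0 - (1)·0.000) / (5) = 0.000
  x2 = (-9 - (-0.8)·0.000) / (1.8) = -5.000
Iteration 2:
  x1 = (0 - (1)·-5.000) / (5) = 1.000
  x2 = (-9 - (-0.8)·1.000) / (1.8) = -4.556

(1.000, -4.556)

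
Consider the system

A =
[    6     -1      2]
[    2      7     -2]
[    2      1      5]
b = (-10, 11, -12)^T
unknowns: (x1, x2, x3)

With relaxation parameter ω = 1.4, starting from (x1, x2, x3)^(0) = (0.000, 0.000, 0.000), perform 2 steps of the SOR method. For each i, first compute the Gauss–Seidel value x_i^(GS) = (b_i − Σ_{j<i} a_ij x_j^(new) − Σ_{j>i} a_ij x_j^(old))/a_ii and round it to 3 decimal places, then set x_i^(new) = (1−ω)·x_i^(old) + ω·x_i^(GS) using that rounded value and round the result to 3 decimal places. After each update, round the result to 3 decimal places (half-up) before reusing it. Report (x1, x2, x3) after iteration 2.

(0.698, -0.504, -2.437)

Iteration 1:
  x1: GS value = (-10 - (-1)·0.000 - (2)·0.000) / (6) = -1.667;  x1 ← (1−ω)·0.000 + ω·-1.667 = -2.334
  x2: GS value = (11 - (2)·-2.334 - (-2)·0.000) / (7) = 2.238;  x2 ← (1−ω)·0.000 + ω·2.238 = 3.133
  x3: GS value = (-12 - (2)·-2.334 - (1)·3.133) / (5) = -2.093;  x3 ← (1−ω)·0.000 + ω·-2.093 = -2.930
Iteration 2:
  x1: GS value = (-10 - (-1)·3.133 - (2)·-2.930) / (6) = -0.168;  x1 ← (1−ω)·-2.334 + ω·-0.168 = 0.698
  x2: GS value = (11 - (2)·0.698 - (-2)·-2.930) / (7) = 0.535;  x2 ← (1−ω)·3.133 + ω·0.535 = -0.504
  x3: GS value = (-12 - (2)·0.698 - (1)·-0.504) / (5) = -2.578;  x3 ← (1−ω)·-2.930 + ω·-2.578 = -2.437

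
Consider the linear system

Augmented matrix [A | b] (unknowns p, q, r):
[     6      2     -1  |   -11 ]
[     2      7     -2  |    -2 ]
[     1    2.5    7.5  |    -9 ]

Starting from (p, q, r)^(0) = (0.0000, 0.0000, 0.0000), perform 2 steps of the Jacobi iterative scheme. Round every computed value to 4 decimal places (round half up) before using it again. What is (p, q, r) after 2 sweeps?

(-1.9381, -0.1048, -0.8603)

Iteration 1:
  p = (-11 - (2)·0.0000 - (-1)·0.0000) / (6) = -1.8333
  q = (-2 - (2)·0.0000 - (-2)·0.0000) / (7) = -0.2857
  r = (-9 - (1)·0.0000 - (2.5)·0.0000) / (7.5) = -1.2000
Iteration 2:
  p = (-11 - (2)·-0.2857 - (-1)·-1.2000) / (6) = -1.9381
  q = (-2 - (2)·-1.8333 - (-2)·-1.2000) / (7) = -0.1048
  r = (-9 - (1)·-1.8333 - (2.5)·-0.2857) / (7.5) = -0.8603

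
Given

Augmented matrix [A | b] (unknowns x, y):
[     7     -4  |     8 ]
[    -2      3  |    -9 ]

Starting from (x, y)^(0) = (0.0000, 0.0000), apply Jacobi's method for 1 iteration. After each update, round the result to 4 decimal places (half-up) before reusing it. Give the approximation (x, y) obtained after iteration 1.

(1.1429, -3.0000)

Iteration 1:
  x = (8 - (-4)·0.0000) / (7) = 1.1429
  y = (-9 - (-2)·0.0000) / (3) = -3.0000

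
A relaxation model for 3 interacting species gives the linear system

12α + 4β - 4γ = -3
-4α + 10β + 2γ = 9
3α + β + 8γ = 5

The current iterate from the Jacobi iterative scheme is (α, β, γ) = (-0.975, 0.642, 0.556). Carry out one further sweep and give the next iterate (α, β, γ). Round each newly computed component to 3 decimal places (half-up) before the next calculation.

One sweep:
  α = (-3 - (4)·0.642 - (-4)·0.556) / (12) = -0.279
  β = (9 - (-4)·-0.975 - (2)·0.556) / (10) = 0.399
  γ = (5 - (3)·-0.975 - (1)·0.642) / (8) = 0.910

(-0.279, 0.399, 0.910)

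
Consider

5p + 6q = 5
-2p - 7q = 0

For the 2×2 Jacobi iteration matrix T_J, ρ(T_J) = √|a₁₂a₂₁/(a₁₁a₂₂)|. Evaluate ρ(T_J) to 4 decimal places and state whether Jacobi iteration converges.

0.5855

a₁₂a₂₁/(a₁₁a₂₂) = (6)·(-2) / ((5)·(-7)) = 0.342857
ρ = √|0.342857| = √0.342857 = 0.5855
ρ < 1, so Jacobi converges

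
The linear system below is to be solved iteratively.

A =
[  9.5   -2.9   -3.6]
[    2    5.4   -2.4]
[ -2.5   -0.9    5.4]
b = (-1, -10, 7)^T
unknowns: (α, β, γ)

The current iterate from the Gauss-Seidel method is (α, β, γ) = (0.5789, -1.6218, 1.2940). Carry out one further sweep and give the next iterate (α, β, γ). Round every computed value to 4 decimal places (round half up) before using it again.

One sweep:
  α = (-1 - (-2.9)·-1.6218 - (-3.6)·1.2940) / (9.5) = -0.1100
  β = (-10 - (2)·-0.1100 - (-2.4)·1.2940) / (5.4) = -1.2360
  γ = (7 - (-2.5)·-0.1100 - (-0.9)·-1.2360) / (5.4) = 1.0394

(-0.1100, -1.2360, 1.0394)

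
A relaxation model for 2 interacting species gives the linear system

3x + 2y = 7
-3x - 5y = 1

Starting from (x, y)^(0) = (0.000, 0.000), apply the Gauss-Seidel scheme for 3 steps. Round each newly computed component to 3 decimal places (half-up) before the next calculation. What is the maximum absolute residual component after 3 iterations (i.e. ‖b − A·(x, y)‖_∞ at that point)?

0.511

Iteration 1:
  x = (7 - (2)·0.000) / (3) = 2.333
  y = (1 - (-3)·2.333) / (-5) = -1.600
Iteration 2:
  x = (7 - (2)·-1.600) / (3) = 3.400
  y = (1 - (-3)·3.400) / (-5) = -2.240
Iteration 3:
  x = (7 - (2)·-2.240) / (3) = 3.827
  y = (1 - (-3)·3.827) / (-5) = -2.496
Residual b − A·x = (0.511, 0.001); ∞-norm = 0.511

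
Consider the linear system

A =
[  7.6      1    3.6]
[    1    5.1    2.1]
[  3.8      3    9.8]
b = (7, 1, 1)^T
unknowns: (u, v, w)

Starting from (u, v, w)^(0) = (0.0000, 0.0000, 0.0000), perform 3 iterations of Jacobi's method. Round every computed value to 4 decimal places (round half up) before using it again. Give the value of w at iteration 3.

Iteration 1:
  u = (7 - (1)·0.0000 - (3.6)·0.0000) / (7.6) = 0.9211
  v = (1 - (1)·0.0000 - (2.1)·0.0000) / (5.1) = 0.1961
  w = (1 - (3.8)·0.0000 - (3)·0.0000) / (9.8) = 0.1020
Iteration 2:
  u = (7 - (1)·0.1961 - (3.6)·0.1020) / (7.6) = 0.8469
  v = (1 - (1)·0.9211 - (2.1)·0.1020) / (5.1) = -0.0265
  w = (1 - (3.8)·0.9211 - (3)·0.1961) / (9.8) = -0.3152
Iteration 3:
  u = (7 - (1)·-0.0265 - (3.6)·-0.3152) / (7.6) = 1.0738
  v = (1 - (1)·0.8469 - (2.1)·-0.3152) / (5.1) = 0.1598
  w = (1 - (3.8)·0.8469 - (3)·-0.0265) / (9.8) = -0.2182

-0.2182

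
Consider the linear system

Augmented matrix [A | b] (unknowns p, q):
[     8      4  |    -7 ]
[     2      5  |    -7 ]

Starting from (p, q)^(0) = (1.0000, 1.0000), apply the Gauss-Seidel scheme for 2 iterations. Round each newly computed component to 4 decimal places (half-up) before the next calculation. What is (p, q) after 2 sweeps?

Iteration 1:
  p = (-7 - (4)·1.0000) / (8) = -1.3750
  q = (-7 - (2)·-1.3750) / (5) = -0.8500
Iteration 2:
  p = (-7 - (4)·-0.8500) / (8) = -0.4500
  q = (-7 - (2)·-0.4500) / (5) = -1.2200

(-0.4500, -1.2200)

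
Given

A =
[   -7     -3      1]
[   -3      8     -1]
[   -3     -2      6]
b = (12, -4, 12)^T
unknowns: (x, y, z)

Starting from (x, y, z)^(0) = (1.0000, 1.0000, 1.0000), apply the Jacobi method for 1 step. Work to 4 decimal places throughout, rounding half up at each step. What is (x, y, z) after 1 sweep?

(-2.0000, 0.0000, 2.8333)

Iteration 1:
  x = (12 - (-3)·1.0000 - (1)·1.0000) / (-7) = -2.0000
  y = (-4 - (-3)·1.0000 - (-1)·1.0000) / (8) = 0.0000
  z = (12 - (-3)·1.0000 - (-2)·1.0000) / (6) = 2.8333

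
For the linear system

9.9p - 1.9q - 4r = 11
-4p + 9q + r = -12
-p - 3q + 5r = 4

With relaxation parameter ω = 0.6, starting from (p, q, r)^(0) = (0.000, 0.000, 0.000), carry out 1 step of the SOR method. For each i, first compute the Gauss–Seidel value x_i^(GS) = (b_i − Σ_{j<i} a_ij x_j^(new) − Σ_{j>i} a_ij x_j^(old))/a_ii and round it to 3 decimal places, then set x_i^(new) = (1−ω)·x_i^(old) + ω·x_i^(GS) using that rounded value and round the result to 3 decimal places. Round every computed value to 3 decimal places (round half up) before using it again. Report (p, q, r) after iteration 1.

(0.667, -0.622, 0.336)

Iteration 1:
  p: GS value = (11 - (-1.9)·0.000 - (-4)·0.000) / (9.9) = 1.111;  p ← (1−ω)·0.000 + ω·1.111 = 0.667
  q: GS value = (-12 - (-4)·0.667 - (1)·0.000) / (9) = -1.037;  q ← (1−ω)·0.000 + ω·-1.037 = -0.622
  r: GS value = (4 - (-1)·0.667 - (-3)·-0.622) / (5) = 0.560;  r ← (1−ω)·0.000 + ω·0.560 = 0.336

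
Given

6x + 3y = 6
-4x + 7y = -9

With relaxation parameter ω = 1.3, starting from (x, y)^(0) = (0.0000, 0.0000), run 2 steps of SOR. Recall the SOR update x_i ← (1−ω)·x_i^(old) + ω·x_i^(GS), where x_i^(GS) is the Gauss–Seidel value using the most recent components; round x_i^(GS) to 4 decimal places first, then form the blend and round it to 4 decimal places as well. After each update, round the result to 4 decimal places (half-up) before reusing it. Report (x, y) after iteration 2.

Iteration 1:
  x: GS value = (6 - (3)·0.0000) / (6) = 1.0000;  x ← (1−ω)·0.0000 + ω·1.0000 = 1.3000
  y: GS value = (-9 - (-4)·1.3000) / (7) = -0.5429;  y ← (1−ω)·0.0000 + ω·-0.5429 = -0.7058
Iteration 2:
  x: GS value = (6 - (3)·-0.7058) / (6) = 1.3529;  x ← (1−ω)·1.3000 + ω·1.3529 = 1.3688
  y: GS value = (-9 - (-4)·1.3688) / (7) = -0.5035;  y ← (1−ω)·-0.7058 + ω·-0.5035 = -0.4428

(1.3688, -0.4428)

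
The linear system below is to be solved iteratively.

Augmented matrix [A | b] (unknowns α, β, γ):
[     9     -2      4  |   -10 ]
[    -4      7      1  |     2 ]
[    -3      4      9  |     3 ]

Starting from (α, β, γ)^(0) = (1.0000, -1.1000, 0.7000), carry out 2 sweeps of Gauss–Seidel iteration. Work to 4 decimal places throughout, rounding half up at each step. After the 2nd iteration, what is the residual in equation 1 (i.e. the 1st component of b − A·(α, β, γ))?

Iteration 1:
  α = (-10 - (-2)·-1.1000 - (4)·0.7000) / (9) = -1.6667
  β = (2 - (-4)·-1.6667 - (1)·0.7000) / (7) = -0.7667
  γ = (3 - (-3)·-1.6667 - (4)·-0.7667) / (9) = 0.1185
Iteration 2:
  α = (-10 - (-2)·-0.7667 - (4)·0.1185) / (9) = -1.3342
  β = (2 - (-4)·-1.3342 - (1)·0.1185) / (7) = -0.4936
  γ = (3 - (-3)·-1.3342 - (4)·-0.4936) / (9) = 0.1080
Residual b − A·x = (0.5886, 0.0104, -0.0002)

0.5886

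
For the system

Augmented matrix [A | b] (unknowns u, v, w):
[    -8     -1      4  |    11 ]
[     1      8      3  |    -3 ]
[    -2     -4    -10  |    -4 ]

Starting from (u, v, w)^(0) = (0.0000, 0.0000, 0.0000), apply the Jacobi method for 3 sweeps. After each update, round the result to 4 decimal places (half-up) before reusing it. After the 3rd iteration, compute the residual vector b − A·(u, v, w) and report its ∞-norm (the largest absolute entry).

0.3414

Iteration 1:
  u = (11 - (-1)·0.0000 - (4)·0.0000) / (-8) = -1.3750
  v = (-3 - (1)·0.0000 - (3)·0.0000) / (8) = -0.3750
  w = (-4 - (-2)·0.0000 - (-4)·0.0000) / (-10) = 0.4000
Iteration 2:
  u = (11 - (-1)·-0.3750 - (4)·0.4000) / (-8) = -1.1281
  v = (-3 - (1)·-1.3750 - (3)·0.4000) / (8) = -0.3531
  w = (-4 - (-2)·-1.3750 - (-4)·-0.3750) / (-10) = 0.8250
Iteration 3:
  u = (11 - (-1)·-0.3531 - (4)·0.8250) / (-8) = -0.9184
  v = (-3 - (1)·-1.1281 - (3)·0.8250) / (8) = -0.5434
  w = (-4 - (-2)·-1.1281 - (-4)·-0.3531) / (-10) = 0.7669
Residual b − A·x = (0.0418, -0.0351, -0.3414); ∞-norm = 0.3414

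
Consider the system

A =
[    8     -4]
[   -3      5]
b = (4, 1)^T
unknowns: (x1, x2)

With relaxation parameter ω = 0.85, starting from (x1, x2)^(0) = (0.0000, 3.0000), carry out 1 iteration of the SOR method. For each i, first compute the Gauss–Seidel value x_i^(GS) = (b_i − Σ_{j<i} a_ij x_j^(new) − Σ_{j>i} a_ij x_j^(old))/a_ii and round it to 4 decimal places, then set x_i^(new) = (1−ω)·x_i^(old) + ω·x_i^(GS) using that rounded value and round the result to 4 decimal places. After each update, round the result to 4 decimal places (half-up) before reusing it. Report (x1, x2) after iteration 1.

(1.7000, 1.4870)

Iteration 1:
  x1: GS value = (4 - (-4)·3.0000) / (8) = 2.0000;  x1 ← (1−ω)·0.0000 + ω·2.0000 = 1.7000
  x2: GS value = (1 - (-3)·1.7000) / (5) = 1.2200;  x2 ← (1−ω)·3.0000 + ω·1.2200 = 1.4870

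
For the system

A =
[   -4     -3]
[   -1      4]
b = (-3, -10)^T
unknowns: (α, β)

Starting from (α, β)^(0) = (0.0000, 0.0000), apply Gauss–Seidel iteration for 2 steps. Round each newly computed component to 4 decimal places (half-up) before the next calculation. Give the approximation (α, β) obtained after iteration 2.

Iteration 1:
  α = (-3 - (-3)·0.0000) / (-4) = 0.7500
  β = (-10 - (-1)·0.7500) / (4) = -2.3125
Iteration 2:
  α = (-3 - (-3)·-2.3125) / (-4) = 2.4844
  β = (-10 - (-1)·2.4844) / (4) = -1.8789

(2.4844, -1.8789)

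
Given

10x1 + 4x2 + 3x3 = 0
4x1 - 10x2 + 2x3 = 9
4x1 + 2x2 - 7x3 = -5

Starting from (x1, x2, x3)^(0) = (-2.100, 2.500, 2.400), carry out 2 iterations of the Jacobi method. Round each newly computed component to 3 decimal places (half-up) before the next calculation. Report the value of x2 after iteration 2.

-1.542

Iteration 1:
  x1 = (0 - (4)·2.500 - (3)·2.400) / (10) = -1.720
  x2 = (9 - (4)·-2.100 - (2)·2.400) / (-10) = -1.260
  x3 = (-5 - (4)·-2.100 - (2)·2.500) / (-7) = 0.229
Iteration 2:
  x1 = (0 - (4)·-1.260 - (3)·0.229) / (10) = 0.435
  x2 = (9 - (4)·-1.720 - (2)·0.229) / (-10) = -1.542
  x3 = (-5 - (4)·-1.720 - (2)·-1.260) / (-7) = -0.629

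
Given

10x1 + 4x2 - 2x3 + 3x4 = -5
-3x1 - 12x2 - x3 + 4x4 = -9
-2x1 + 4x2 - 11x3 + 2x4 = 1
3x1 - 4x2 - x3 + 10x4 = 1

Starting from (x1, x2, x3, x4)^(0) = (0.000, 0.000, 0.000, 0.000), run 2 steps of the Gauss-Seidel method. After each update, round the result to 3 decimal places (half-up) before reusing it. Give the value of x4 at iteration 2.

0.927

Iteration 1:
  x1 = (-5 - (4)·0.000 - (-2)·0.000 - (3)·0.000) / (10) = -0.500
  x2 = (-9 - (-3)·-0.500 - (-1)·0.000 - (4)·0.000) / (-12) = 0.875
  x3 = (1 - (-2)·-0.500 - (4)·0.875 - (2)·0.000) / (-11) = 0.318
  x4 = (1 - (3)·-0.500 - (-4)·0.875 - (-1)·0.318) / (10) = 0.632
Iteration 2:
  x1 = (-5 - (4)·0.875 - (-2)·0.318 - (3)·0.632) / (10) = -0.976
  x2 = (-9 - (-3)·-0.976 - (-1)·0.318 - (4)·0.632) / (-12) = 1.178
  x3 = (1 - (-2)·-0.976 - (4)·1.178 - (2)·0.632) / (-11) = 0.630
  x4 = (1 - (3)·-0.976 - (-4)·1.178 - (-1)·0.630) / (10) = 0.927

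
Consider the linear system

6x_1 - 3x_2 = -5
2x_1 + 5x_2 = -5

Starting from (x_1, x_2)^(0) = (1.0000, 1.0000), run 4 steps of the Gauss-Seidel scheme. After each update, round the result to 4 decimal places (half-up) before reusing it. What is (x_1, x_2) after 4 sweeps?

(-1.1173, -0.5531)

Iteration 1:
  x_1 = (-5 - (-3)·1.0000) / (6) = -0.3333
  x_2 = (-5 - (2)·-0.3333) / (5) = -0.8667
Iteration 2:
  x_1 = (-5 - (-3)·-0.8667) / (6) = -1.2667
  x_2 = (-5 - (2)·-1.2667) / (5) = -0.4933
Iteration 3:
  x_1 = (-5 - (-3)·-0.4933) / (6) = -1.0800
  x_2 = (-5 - (2)·-1.0800) / (5) = -0.5680
Iteration 4:
  x_1 = (-5 - (-3)·-0.5680) / (6) = -1.1173
  x_2 = (-5 - (2)·-1.1173) / (5) = -0.5531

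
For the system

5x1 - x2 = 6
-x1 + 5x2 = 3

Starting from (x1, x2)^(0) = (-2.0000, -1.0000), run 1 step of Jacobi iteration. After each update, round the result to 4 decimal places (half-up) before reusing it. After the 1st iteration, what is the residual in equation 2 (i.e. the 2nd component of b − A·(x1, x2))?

Iteration 1:
  x1 = (6 - (-1)·-1.0000) / (5) = 1.0000
  x2 = (3 - (-1)·-2.0000) / (5) = 0.2000
Residual b − A·x = (1.2000, 3.0000)

3.0000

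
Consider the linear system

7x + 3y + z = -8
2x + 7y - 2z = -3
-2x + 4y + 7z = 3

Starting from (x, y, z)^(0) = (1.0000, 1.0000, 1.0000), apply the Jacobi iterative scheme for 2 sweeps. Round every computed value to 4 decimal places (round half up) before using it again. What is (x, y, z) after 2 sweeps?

Iteration 1:
  x = (-8 - (3)·1.0000 - (1)·1.0000) / (7) = -1.7143
  y = (-3 - (2)·1.0000 - (-2)·1.0000) / (7) = -0.4286
  z = (3 - (-2)·1.0000 - (4)·1.0000) / (7) = 0.1429
Iteration 2:
  x = (-8 - (3)·-0.4286 - (1)·0.1429) / (7) = -0.9796
  y = (-3 - (2)·-1.7143 - (-2)·0.1429) / (7) = 0.1021
  z = (3 - (-2)·-1.7143 - (4)·-0.4286) / (7) = 0.1837

(-0.9796, 0.1021, 0.1837)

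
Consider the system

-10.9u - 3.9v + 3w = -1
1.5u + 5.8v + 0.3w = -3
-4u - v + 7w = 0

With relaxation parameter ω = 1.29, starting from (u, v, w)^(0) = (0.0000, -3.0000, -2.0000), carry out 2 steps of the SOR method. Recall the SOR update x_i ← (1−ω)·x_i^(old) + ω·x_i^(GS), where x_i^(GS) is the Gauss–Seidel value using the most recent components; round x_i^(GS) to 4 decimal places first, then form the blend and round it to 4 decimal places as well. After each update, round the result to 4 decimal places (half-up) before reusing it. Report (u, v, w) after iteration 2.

Iteration 1:
  u: GS value = (-1 - (-3.9)·-3.0000 - (3)·-2.0000) / (-10.9) = 0.6147;  u ← (1−ω)·0.0000 + ω·0.6147 = 0.7930
  v: GS value = (-3 - (1.5)·0.7930 - (0.3)·-2.0000) / (5.8) = -0.6189;  v ← (1−ω)·-3.0000 + ω·-0.6189 = 0.0716
  w: GS value = (0 - (-4)·0.7930 - (-1)·0.0716) / (7) = 0.4634;  w ← (1−ω)·-2.0000 + ω·0.4634 = 1.1778
Iteration 2:
  u: GS value = (-1 - (-3.9)·0.0716 - (3)·1.1778) / (-10.9) = 0.3903;  u ← (1−ω)·0.7930 + ω·0.3903 = 0.2735
  v: GS value = (-3 - (1.5)·0.2735 - (0.3)·1.1778) / (5.8) = -0.6489;  v ← (1−ω)·0.0716 + ω·-0.6489 = -0.8578
  w: GS value = (0 - (-4)·0.2735 - (-1)·-0.8578) / (7) = 0.0337;  w ← (1−ω)·1.1778 + ω·0.0337 = -0.2981

(0.2735, -0.8578, -0.2981)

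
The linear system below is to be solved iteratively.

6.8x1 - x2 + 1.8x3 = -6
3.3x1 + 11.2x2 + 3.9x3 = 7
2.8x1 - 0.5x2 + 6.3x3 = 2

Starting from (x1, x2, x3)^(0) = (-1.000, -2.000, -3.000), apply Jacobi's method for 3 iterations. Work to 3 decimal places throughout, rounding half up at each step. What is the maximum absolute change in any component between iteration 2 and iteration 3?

0.222

Iteration 1:
  x1 = (-6 - (-1)·-2.000 - (1.8)·-3.000) / (6.8) = -0.382
  x2 = (7 - (3.3)·-1.000 - (3.9)·-3.000) / (11.2) = 1.964
  x3 = (2 - (2.8)·-1.000 - (-0.5)·-2.000) / (6.3) = 0.603
Iteration 2:
  x1 = (-6 - (-1)·1.964 - (1.8)·0.603) / (6.8) = -0.753
  x2 = (7 - (3.3)·-0.382 - (3.9)·0.603) / (11.2) = 0.528
  x3 = (2 - (2.8)·-0.382 - (-0.5)·1.964) / (6.3) = 0.643
Iteration 3:
  x1 = (-6 - (-1)·0.528 - (1.8)·0.643) / (6.8) = -0.975
  x2 = (7 - (3.3)·-0.753 - (3.9)·0.643) / (11.2) = 0.623
  x3 = (2 - (2.8)·-0.753 - (-0.5)·0.528) / (6.3) = 0.694
Change: (-0.222, 0.095, 0.051) → max |·| = 0.222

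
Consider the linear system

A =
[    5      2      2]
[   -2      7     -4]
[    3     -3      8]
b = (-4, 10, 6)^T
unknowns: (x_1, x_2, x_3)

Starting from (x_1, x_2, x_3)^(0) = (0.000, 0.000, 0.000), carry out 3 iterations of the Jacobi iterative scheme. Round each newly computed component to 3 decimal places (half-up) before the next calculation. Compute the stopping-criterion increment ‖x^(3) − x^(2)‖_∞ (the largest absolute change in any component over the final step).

0.414

Iteration 1:
  x_1 = (-4 - (2)·0.000 - (2)·0.000) / (5) = -0.800
  x_2 = (10 - (-2)·0.000 - (-4)·0.000) / (7) = 1.429
  x_3 = (6 - (3)·0.000 - (-3)·0.000) / (8) = 0.750
Iteration 2:
  x_1 = (-4 - (2)·1.429 - (2)·0.750) / (5) = -1.672
  x_2 = (10 - (-2)·-0.800 - (-4)·0.750) / (7) = 1.629
  x_3 = (6 - (3)·-0.800 - (-3)·1.429) / (8) = 1.586
Iteration 3:
  x_1 = (-4 - (2)·1.629 - (2)·1.586) / (5) = -2.086
  x_2 = (10 - (-2)·-1.672 - (-4)·1.586) / (7) = 1.857
  x_3 = (6 - (3)·-1.672 - (-3)·1.629) / (8) = 1.988
Change: (-0.414, 0.228, 0.402) → max |·| = 0.414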